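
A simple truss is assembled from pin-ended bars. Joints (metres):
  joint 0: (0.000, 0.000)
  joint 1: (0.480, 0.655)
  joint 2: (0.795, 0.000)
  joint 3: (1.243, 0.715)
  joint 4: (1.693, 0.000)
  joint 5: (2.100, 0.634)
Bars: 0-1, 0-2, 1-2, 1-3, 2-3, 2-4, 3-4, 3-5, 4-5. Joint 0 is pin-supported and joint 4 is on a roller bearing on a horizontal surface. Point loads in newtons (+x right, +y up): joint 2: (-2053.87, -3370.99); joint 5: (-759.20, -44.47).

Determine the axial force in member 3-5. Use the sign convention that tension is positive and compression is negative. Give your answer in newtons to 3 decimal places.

-691.926

N=6 nodes, M=9 members, R=3 reactions → 2N=12, M+R=12
member 0 (0-1): L=0.8120, (cx,cy)=(0.5911,0.8066)
member 1 (0-2): L=0.7950, (cx,cy)=(1.0000,0.0000)
member 2 (1-2): L=0.7268, (cx,cy)=(0.4334,-0.9012)
member 3 (1-3): L=0.7654, (cx,cy)=(0.9969,0.0784)
member 4 (2-3): L=0.8438, (cx,cy)=(0.5310,0.8474)
member 5 (2-4): L=0.8980, (cx,cy)=(1.0000,0.0000)
member 6 (3-4): L=0.8448, (cx,cy)=(0.5327,-0.8463)
member 7 (3-5): L=0.8608, (cx,cy)=(0.9956,-0.0941)
member 8 (4-5): L=0.7534, (cx,cy)=(0.5402,0.8415)
solve A·x = −loads:
  F[0-1] = -2555.9801 N (compression)
  F[0-2] = -1302.2386 N (compression)
  F[1-2] = +2077.2856 N (tension)
  F[1-3] = -2418.5744 N (compression)
  F[2-3] = +1768.8710 N (tension)
  F[2-4] = +712.7358 N (tension)
  F[3-4] = -1470.1410 N (compression)
  F[3-5] = -691.9259 N (compression)
  F[4-5] = -130.2135 N (compression)
  Rx@0 = +2813.0700 N
  Ry@0 = +2061.6554 N
  Ry@4 = +1353.8046 N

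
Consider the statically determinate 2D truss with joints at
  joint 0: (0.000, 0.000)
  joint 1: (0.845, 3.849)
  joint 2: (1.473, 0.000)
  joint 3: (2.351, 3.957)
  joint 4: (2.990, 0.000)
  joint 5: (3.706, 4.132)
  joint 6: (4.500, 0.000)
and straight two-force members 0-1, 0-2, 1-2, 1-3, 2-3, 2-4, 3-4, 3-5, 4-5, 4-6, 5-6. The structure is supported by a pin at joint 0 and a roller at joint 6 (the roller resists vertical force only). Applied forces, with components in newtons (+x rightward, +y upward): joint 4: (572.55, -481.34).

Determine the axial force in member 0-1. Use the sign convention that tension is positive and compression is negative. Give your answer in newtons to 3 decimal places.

N=7 nodes, M=11 members, R=3 reactions → 2N=14, M+R=14
member 0 (0-1): L=3.9407, (cx,cy)=(0.2144,0.9767)
member 1 (0-2): L=1.4730, (cx,cy)=(1.0000,0.0000)
member 2 (1-2): L=3.8999, (cx,cy)=(0.1610,-0.9869)
member 3 (1-3): L=1.5099, (cx,cy)=(0.9974,0.0715)
member 4 (2-3): L=4.0532, (cx,cy)=(0.2166,0.9763)
member 5 (2-4): L=1.5170, (cx,cy)=(1.0000,0.0000)
member 6 (3-4): L=4.0083, (cx,cy)=(0.1594,-0.9872)
member 7 (3-5): L=1.3663, (cx,cy)=(0.9918,0.1281)
member 8 (4-5): L=4.1936, (cx,cy)=(0.1707,0.9853)
member 9 (4-6): L=1.5100, (cx,cy)=(1.0000,0.0000)
member 10 (5-6): L=4.2076, (cx,cy)=(0.1887,-0.9820)
solve A·x = −loads:
  F[0-1] = -165.3628 N (compression)
  F[0-2] = +608.0089 N (tension)
  F[1-2] = +159.2127 N (tension)
  F[1-3] = -61.2538 N (compression)
  F[2-3] = -160.9565 N (compression)
  F[2-4] = +668.5128 N (tension)
  F[3-4] = +147.9684 N (tension)
  F[3-5] = -120.5450 N (compression)
  F[4-5] = +340.2602 N (tension)
  F[4-6] = +61.4569 N (tension)
  F[5-6] = -325.6749 N (compression)
  Rx@0 = -572.5500 N
  Ry@0 = +161.5163 N
  Ry@6 = +319.8237 N

-165.363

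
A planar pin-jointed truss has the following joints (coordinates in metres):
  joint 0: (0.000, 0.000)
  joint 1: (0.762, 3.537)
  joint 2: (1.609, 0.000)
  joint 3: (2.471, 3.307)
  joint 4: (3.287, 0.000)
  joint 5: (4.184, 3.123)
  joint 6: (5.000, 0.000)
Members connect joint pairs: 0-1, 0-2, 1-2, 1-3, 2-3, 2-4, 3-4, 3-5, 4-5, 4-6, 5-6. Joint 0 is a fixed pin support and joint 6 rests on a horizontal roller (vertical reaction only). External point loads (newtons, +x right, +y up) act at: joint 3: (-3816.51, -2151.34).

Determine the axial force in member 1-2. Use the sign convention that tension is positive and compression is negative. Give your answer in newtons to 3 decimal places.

N=7 nodes, M=11 members, R=3 reactions → 2N=14, M+R=14
member 0 (0-1): L=3.6182, (cx,cy)=(0.2106,0.9776)
member 1 (0-2): L=1.6090, (cx,cy)=(1.0000,0.0000)
member 2 (1-2): L=3.6370, (cx,cy)=(0.2329,-0.9725)
member 3 (1-3): L=1.7244, (cx,cy)=(0.9911,-0.1334)
member 4 (2-3): L=3.4175, (cx,cy)=(0.2522,0.9677)
member 5 (2-4): L=1.6780, (cx,cy)=(1.0000,0.0000)
member 6 (3-4): L=3.4062, (cx,cy)=(0.2396,-0.9709)
member 7 (3-5): L=1.7229, (cx,cy)=(0.9943,-0.1068)
member 8 (4-5): L=3.2493, (cx,cy)=(0.2761,0.9611)
member 9 (4-6): L=1.7130, (cx,cy)=(1.0000,0.0000)
member 10 (5-6): L=3.2278, (cx,cy)=(0.2528,-0.9675)
solve A·x = −loads:
  F[0-1] = -3695.2676 N (compression)
  F[0-2] = -3038.2688 N (compression)
  F[1-2] = +3949.5031 N (tension)
  F[1-3] = -1713.3264 N (compression)
  F[2-3] = -3969.2473 N (compression)
  F[2-4] = -1117.3236 N (compression)
  F[3-4] = +1418.8586 N (tension)
  F[3-5] = +781.8879 N (tension)
  F[4-5] = -1433.2382 N (compression)
  F[4-6] = -381.7530 N (compression)
  F[5-6] = +1510.0977 N (tension)
  Rx@0 = +3816.5100 N
  Ry@0 = +3612.3875 N
  Ry@6 = -1461.0475 N

3949.503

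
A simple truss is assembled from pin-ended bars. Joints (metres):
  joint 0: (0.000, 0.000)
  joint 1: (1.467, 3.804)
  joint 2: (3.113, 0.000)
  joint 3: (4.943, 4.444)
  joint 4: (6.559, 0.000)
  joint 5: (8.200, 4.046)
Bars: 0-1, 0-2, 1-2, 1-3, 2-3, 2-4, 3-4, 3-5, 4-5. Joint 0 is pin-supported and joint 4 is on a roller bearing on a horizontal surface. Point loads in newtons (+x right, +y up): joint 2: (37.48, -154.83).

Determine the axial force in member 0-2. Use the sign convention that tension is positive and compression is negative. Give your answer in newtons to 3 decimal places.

N=6 nodes, M=9 members, R=3 reactions → 2N=12, M+R=12
member 0 (0-1): L=4.0771, (cx,cy)=(0.3598,0.9330)
member 1 (0-2): L=3.1130, (cx,cy)=(1.0000,0.0000)
member 2 (1-2): L=4.1448, (cx,cy)=(0.3971,-0.9178)
member 3 (1-3): L=3.5344, (cx,cy)=(0.9835,0.1811)
member 4 (2-3): L=4.8060, (cx,cy)=(0.3808,0.9247)
member 5 (2-4): L=3.4460, (cx,cy)=(1.0000,0.0000)
member 6 (3-4): L=4.7287, (cx,cy)=(0.3417,-0.9398)
member 7 (3-5): L=3.2812, (cx,cy)=(0.9926,-0.1213)
member 8 (4-5): L=4.3661, (cx,cy)=(0.3758,0.9267)
solve A·x = −loads:
  F[0-1] = -87.1847 N (compression)
  F[0-2] = +68.8506 N (tension)
  F[1-2] = +76.2646 N (tension)
  F[1-3] = -62.6931 N (compression)
  F[2-3] = +91.7483 N (tension)
  F[2-4] = +26.7217 N (tension)
  F[3-4] = -78.1923 N (compression)
  F[3-5] = +0.0000 N (tension)
  F[4-5] = -0.0000 N (compression)
  Rx@0 = -37.4800 N
  Ry@0 = +81.3454 N
  Ry@4 = +73.4846 N

68.851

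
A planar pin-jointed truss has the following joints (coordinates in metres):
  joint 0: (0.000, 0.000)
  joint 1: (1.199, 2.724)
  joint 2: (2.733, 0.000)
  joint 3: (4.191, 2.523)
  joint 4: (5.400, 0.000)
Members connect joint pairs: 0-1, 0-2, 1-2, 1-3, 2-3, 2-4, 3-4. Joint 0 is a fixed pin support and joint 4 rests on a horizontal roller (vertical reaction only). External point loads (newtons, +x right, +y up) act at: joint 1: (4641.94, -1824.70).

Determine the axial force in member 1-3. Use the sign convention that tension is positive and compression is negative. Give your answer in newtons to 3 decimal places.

N=5 nodes, M=7 members, R=3 reactions → 2N=10, M+R=10
member 0 (0-1): L=2.9762, (cx,cy)=(0.4029,0.9153)
member 1 (0-2): L=2.7330, (cx,cy)=(1.0000,0.0000)
member 2 (1-2): L=3.1262, (cx,cy)=(0.4907,-0.8713)
member 3 (1-3): L=2.9987, (cx,cy)=(0.9978,-0.0670)
member 4 (2-3): L=2.9140, (cx,cy)=(0.5003,0.8658)
member 5 (2-4): L=2.6670, (cx,cy)=(1.0000,0.0000)
member 6 (3-4): L=2.7977, (cx,cy)=(0.4321,-0.9018)
solve A·x = −loads:
  F[0-1] = +1007.4201 N (tension)
  F[0-2] = +4236.0883 N (tension)
  F[1-2] = -2936.8514 N (compression)
  F[1-3] = -2801.3151 N (compression)
  F[2-3] = +2955.5439 N (tension)
  F[2-4] = +1316.2200 N (tension)
  F[3-4] = -3045.8300 N (compression)
  Rx@0 = -4641.9400 N
  Ry@0 = -922.0518 N
  Ry@4 = +2746.7518 N

-2801.315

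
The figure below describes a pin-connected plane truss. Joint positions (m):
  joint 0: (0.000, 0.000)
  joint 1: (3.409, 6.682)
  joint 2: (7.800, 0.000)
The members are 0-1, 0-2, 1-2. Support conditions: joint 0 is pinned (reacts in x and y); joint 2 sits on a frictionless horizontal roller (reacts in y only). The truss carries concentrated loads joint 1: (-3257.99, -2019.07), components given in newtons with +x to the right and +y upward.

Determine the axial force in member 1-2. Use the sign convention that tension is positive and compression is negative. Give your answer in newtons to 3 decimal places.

2283.784

N=3 nodes, M=3 members, R=3 reactions → 2N=6, M+R=6
member 0 (0-1): L=7.5014, (cx,cy)=(0.4545,0.8908)
member 1 (0-2): L=7.8000, (cx,cy)=(1.0000,0.0000)
member 2 (1-2): L=7.9956, (cx,cy)=(0.5492,-0.8357)
solve A·x = −loads:
  F[0-1] = -4409.2599 N (compression)
  F[0-2] = -1254.1978 N (compression)
  F[1-2] = +2283.7837 N (tension)
  Rx@0 = +3257.9900 N
  Ry@0 = +3927.6443 N
  Ry@2 = -1908.5743 N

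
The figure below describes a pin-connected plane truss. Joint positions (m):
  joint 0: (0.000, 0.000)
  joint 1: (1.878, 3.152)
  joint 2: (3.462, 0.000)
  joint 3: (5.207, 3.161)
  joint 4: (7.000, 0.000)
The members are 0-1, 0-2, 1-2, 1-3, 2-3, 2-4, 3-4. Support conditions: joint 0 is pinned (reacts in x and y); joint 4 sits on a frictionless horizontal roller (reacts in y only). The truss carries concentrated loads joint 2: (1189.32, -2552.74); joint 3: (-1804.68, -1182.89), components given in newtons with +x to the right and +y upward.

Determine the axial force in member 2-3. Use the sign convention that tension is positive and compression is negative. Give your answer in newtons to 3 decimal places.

N=5 nodes, M=7 members, R=3 reactions → 2N=10, M+R=10
member 0 (0-1): L=3.6691, (cx,cy)=(0.5118,0.8591)
member 1 (0-2): L=3.4620, (cx,cy)=(1.0000,0.0000)
member 2 (1-2): L=3.5276, (cx,cy)=(0.4490,-0.8935)
member 3 (1-3): L=3.3290, (cx,cy)=(1.0000,0.0027)
member 4 (2-3): L=3.6107, (cx,cy)=(0.4833,0.8755)
member 5 (2-4): L=3.5380, (cx,cy)=(1.0000,0.0000)
member 6 (3-4): L=3.6341, (cx,cy)=(0.4934,-0.8698)
solve A·x = −loads:
  F[0-1] = -2803.1959 N (compression)
  F[0-2] = +819.4502 N (tension)
  F[1-2] = +2687.1499 N (tension)
  F[1-3] = -2641.4225 N (compression)
  F[2-3] = +173.3061 N (tension)
  F[2-4] = +752.9758 N (tension)
  F[3-4] = -1526.1563 N (compression)
  Rx@0 = +615.3600 N
  Ry@0 = +2408.1585 N
  Ry@4 = +1327.4715 N

173.306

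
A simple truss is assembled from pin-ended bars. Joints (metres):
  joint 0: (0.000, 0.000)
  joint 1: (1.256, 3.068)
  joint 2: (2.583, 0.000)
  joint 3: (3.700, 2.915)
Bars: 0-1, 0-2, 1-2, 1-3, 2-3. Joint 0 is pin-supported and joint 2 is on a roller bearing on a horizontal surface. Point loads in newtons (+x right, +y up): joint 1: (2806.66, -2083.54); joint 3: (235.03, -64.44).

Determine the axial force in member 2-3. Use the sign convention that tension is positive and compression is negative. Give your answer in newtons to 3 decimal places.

N=4 nodes, M=5 members, R=3 reactions → 2N=8, M+R=8
member 0 (0-1): L=3.3151, (cx,cy)=(0.3789,0.9255)
member 1 (0-2): L=2.5830, (cx,cy)=(1.0000,0.0000)
member 2 (1-2): L=3.3427, (cx,cy)=(0.3970,-0.9178)
member 3 (1-3): L=2.4488, (cx,cy)=(0.9980,-0.0625)
member 4 (2-3): L=3.1217, (cx,cy)=(0.3578,0.9338)
solve A·x = −loads:
  F[0-1] = +2762.2817 N (tension)
  F[0-2] = +1995.1506 N (tension)
  F[1-2] = -5072.6185 N (compression)
  F[1-3] = +254.1349 N (tension)
  F[2-3] = -52.0049 N (compression)
  Rx@0 = -3041.6900 N
  Ry@0 = -2556.3559 N
  Ry@2 = +4704.3359 N

-52.005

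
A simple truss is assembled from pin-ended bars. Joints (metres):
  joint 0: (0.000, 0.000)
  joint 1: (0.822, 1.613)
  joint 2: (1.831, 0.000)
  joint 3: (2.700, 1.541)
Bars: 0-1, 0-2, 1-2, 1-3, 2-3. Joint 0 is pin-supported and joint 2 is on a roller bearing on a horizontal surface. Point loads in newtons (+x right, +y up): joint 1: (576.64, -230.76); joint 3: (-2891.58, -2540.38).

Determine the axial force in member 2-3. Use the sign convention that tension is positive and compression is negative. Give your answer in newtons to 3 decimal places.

N=4 nodes, M=5 members, R=3 reactions → 2N=8, M+R=8
member 0 (0-1): L=1.8104, (cx,cy)=(0.4540,0.8910)
member 1 (0-2): L=1.8310, (cx,cy)=(1.0000,0.0000)
member 2 (1-2): L=1.9026, (cx,cy)=(0.5303,-0.8478)
member 3 (1-3): L=1.8794, (cx,cy)=(0.9993,-0.0383)
member 4 (2-3): L=1.7691, (cx,cy)=(0.4912,0.8710)
solve A·x = −loads:
  F[0-1] = -950.7616 N (compression)
  F[0-2] = -1883.2468 N (compression)
  F[1-2] = +791.5846 N (tension)
  F[1-3] = -1429.1831 N (compression)
  F[2-3] = -2979.3268 N (compression)
  Rx@0 = +2314.9400 N
  Ry@0 = +847.1060 N
  Ry@2 = +1924.0340 N

-2979.327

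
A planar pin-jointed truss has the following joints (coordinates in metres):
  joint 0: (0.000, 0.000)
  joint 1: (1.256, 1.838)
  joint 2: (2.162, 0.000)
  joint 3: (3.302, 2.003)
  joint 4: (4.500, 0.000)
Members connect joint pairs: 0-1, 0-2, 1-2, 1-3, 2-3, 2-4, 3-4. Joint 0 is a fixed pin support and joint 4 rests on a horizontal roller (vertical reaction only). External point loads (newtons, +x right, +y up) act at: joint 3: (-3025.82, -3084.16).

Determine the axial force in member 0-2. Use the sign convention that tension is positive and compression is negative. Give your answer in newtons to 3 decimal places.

N=5 nodes, M=7 members, R=3 reactions → 2N=10, M+R=10
member 0 (0-1): L=2.2262, (cx,cy)=(0.5642,0.8256)
member 1 (0-2): L=2.1620, (cx,cy)=(1.0000,0.0000)
member 2 (1-2): L=2.0492, (cx,cy)=(0.4421,-0.8970)
member 3 (1-3): L=2.0526, (cx,cy)=(0.9968,0.0804)
member 4 (2-3): L=2.3047, (cx,cy)=(0.4946,0.8691)
member 5 (2-4): L=2.3380, (cx,cy)=(1.0000,0.0000)
member 6 (3-4): L=2.3339, (cx,cy)=(0.5133,-0.8582)
solve A·x = −loads:
  F[0-1] = -2625.7257 N (compression)
  F[0-2] = -1544.3837 N (compression)
  F[1-2] = +2196.4549 N (tension)
  F[1-3] = -2460.5198 N (compression)
  F[2-3] = -2266.8502 N (compression)
  F[2-4] = +548.0189 N (tension)
  F[3-4] = -1067.6426 N (compression)
  Rx@0 = +3025.8200 N
  Ry@0 = +2167.8980 N
  Ry@4 = +916.2620 N

-1544.384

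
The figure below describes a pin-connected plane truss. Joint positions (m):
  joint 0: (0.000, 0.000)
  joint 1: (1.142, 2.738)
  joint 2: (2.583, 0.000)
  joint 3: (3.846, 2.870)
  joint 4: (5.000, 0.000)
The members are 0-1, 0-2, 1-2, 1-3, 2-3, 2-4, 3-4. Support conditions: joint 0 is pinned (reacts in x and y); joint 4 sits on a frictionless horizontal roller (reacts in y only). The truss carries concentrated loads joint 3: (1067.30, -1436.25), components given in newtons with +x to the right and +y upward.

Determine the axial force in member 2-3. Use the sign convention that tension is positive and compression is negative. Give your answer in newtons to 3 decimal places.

293.372

N=5 nodes, M=7 members, R=3 reactions → 2N=10, M+R=10
member 0 (0-1): L=2.9666, (cx,cy)=(0.3850,0.9229)
member 1 (0-2): L=2.5830, (cx,cy)=(1.0000,0.0000)
member 2 (1-2): L=3.0940, (cx,cy)=(0.4657,-0.8849)
member 3 (1-3): L=2.7072, (cx,cy)=(0.9988,0.0488)
member 4 (2-3): L=3.1356, (cx,cy)=(0.4028,0.9153)
member 5 (2-4): L=2.4170, (cx,cy)=(1.0000,0.0000)
member 6 (3-4): L=3.0933, (cx,cy)=(0.3731,-0.9278)
solve A·x = −loads:
  F[0-1] = +304.6184 N (tension)
  F[0-2] = +950.0370 N (tension)
  F[1-2] = -303.4386 N (compression)
  F[1-3] = +258.8923 N (tension)
  F[2-3] = +293.3716 N (tension)
  F[2-4] = +690.5479 N (tension)
  F[3-4] = -1851.0261 N (compression)
  Rx@0 = -1067.3000 N
  Ry@0 = -281.1437 N
  Ry@4 = +1717.3937 N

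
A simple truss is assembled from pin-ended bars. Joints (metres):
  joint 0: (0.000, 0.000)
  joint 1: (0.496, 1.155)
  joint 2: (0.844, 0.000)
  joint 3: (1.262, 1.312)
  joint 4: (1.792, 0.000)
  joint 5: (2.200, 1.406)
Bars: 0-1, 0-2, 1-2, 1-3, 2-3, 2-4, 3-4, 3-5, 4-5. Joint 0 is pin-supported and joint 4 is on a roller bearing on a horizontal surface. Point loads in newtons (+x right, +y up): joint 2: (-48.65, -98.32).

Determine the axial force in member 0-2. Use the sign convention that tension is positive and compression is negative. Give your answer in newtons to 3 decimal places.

N=6 nodes, M=9 members, R=3 reactions → 2N=12, M+R=12
member 0 (0-1): L=1.2570, (cx,cy)=(0.3946,0.9189)
member 1 (0-2): L=0.8440, (cx,cy)=(1.0000,0.0000)
member 2 (1-2): L=1.2063, (cx,cy)=(0.2885,-0.9575)
member 3 (1-3): L=0.7819, (cx,cy)=(0.9796,0.2008)
member 4 (2-3): L=1.3770, (cx,cy)=(0.3036,0.9528)
member 5 (2-4): L=0.9480, (cx,cy)=(1.0000,0.0000)
member 6 (3-4): L=1.4150, (cx,cy)=(0.3746,-0.9272)
member 7 (3-5): L=0.9427, (cx,cy)=(0.9950,0.0997)
member 8 (4-5): L=1.4640, (cx,cy)=(0.2787,0.9604)
solve A·x = −loads:
  F[0-1] = -56.6063 N (compression)
  F[0-2] = -26.3137 N (compression)
  F[1-2] = +46.6598 N (tension)
  F[1-3] = -36.5413 N (compression)
  F[2-3] = +56.3007 N (tension)
  F[2-4] = +18.7063 N (tension)
  F[3-4] = -49.9426 N (compression)
  F[3-5] = +0.0000 N (tension)
  F[4-5] = -0.0000 N (compression)
  Rx@0 = +48.6500 N
  Ry@0 = +52.0130 N
  Ry@4 = +46.3070 N

-26.314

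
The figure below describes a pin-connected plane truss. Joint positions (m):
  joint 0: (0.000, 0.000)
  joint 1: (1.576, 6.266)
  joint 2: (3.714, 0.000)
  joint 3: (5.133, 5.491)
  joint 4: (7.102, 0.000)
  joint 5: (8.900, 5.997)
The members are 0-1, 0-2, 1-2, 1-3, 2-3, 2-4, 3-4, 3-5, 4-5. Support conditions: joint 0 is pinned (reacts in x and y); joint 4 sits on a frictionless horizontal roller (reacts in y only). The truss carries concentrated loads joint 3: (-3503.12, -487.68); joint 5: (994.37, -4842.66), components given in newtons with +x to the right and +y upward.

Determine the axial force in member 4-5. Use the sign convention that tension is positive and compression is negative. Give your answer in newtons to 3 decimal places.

N=6 nodes, M=9 members, R=3 reactions → 2N=12, M+R=12
member 0 (0-1): L=6.4612, (cx,cy)=(0.2439,0.9698)
member 1 (0-2): L=3.7140, (cx,cy)=(1.0000,0.0000)
member 2 (1-2): L=6.6207, (cx,cy)=(0.3229,-0.9464)
member 3 (1-3): L=3.6404, (cx,cy)=(0.9771,-0.2129)
member 4 (2-3): L=5.6714, (cx,cy)=(0.2502,0.9682)
member 5 (2-4): L=3.3880, (cx,cy)=(1.0000,0.0000)
member 6 (3-4): L=5.8334, (cx,cy)=(0.3375,-0.9413)
member 7 (3-5): L=3.8008, (cx,cy)=(0.9911,0.1331)
member 8 (4-5): L=6.2607, (cx,cy)=(0.2872,0.9579)
solve A·x = −loads:
  F[0-1] = -802.2568 N (compression)
  F[0-2] = -2313.0641 N (compression)
  F[1-2] = +936.7584 N (tension)
  F[1-3] = -509.8774 N (compression)
  F[2-3] = -915.6960 N (compression)
  F[2-4] = -1781.4503 N (compression)
  F[3-4] = +672.1786 N (tension)
  F[3-5] = +2571.8245 N (tension)
  F[4-5] = -5413.0714 N (compression)
  Rx@0 = +2508.7500 N
  Ry@0 = +778.0251 N
  Ry@4 = +4552.3149 N

-5413.071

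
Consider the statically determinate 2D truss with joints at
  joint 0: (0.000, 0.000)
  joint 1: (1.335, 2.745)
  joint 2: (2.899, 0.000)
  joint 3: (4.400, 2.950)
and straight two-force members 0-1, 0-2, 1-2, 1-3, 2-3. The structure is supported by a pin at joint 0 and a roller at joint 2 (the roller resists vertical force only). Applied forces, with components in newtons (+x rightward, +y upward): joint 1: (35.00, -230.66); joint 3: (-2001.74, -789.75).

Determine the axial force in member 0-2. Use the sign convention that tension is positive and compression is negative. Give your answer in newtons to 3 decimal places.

N=4 nodes, M=5 members, R=3 reactions → 2N=8, M+R=8
member 0 (0-1): L=3.0524, (cx,cy)=(0.4374,0.8993)
member 1 (0-2): L=2.8990, (cx,cy)=(1.0000,0.0000)
member 2 (1-2): L=3.1593, (cx,cy)=(0.4950,-0.8689)
member 3 (1-3): L=3.0718, (cx,cy)=(0.9978,0.0667)
member 4 (2-3): L=3.3099, (cx,cy)=(0.4535,0.8913)
solve A·x = −loads:
  F[0-1] = -1911.9028 N (compression)
  F[0-2] = -1130.5534 N (compression)
  F[1-2] = +1585.8741 N (tension)
  F[1-3] = -1659.9705 N (compression)
  F[2-3] = -761.8085 N (compression)
  Rx@0 = +1966.7400 N
  Ry@0 = +1719.3499 N
  Ry@2 = -698.9399 N

-1130.553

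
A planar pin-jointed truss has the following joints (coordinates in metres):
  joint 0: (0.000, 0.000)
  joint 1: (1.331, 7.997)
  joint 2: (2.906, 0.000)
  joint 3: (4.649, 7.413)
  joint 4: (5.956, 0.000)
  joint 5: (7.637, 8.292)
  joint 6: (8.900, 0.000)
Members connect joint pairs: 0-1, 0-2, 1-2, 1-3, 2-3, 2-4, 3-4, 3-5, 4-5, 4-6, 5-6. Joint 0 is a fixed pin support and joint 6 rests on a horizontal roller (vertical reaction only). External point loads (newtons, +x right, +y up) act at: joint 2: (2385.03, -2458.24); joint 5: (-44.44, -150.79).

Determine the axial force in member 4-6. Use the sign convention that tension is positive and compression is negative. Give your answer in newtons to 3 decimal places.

N=7 nodes, M=11 members, R=3 reactions → 2N=14, M+R=14
member 0 (0-1): L=8.1070, (cx,cy)=(0.1642,0.9864)
member 1 (0-2): L=2.9060, (cx,cy)=(1.0000,0.0000)
member 2 (1-2): L=8.1506, (cx,cy)=(0.1932,-0.9812)
member 3 (1-3): L=3.3690, (cx,cy)=(0.9849,-0.1733)
member 4 (2-3): L=7.6152, (cx,cy)=(0.2289,0.9735)
member 5 (2-4): L=3.0500, (cx,cy)=(1.0000,0.0000)
member 6 (3-4): L=7.5273, (cx,cy)=(0.1736,-0.9848)
member 7 (3-5): L=3.1146, (cx,cy)=(0.9594,0.2822)
member 8 (4-5): L=8.4607, (cx,cy)=(0.1987,0.9801)
member 9 (4-6): L=2.9440, (cx,cy)=(1.0000,0.0000)
member 10 (5-6): L=8.3876, (cx,cy)=(0.1506,-0.9886)
solve A·x = −loads:
  F[0-1] = -1742.0242 N (compression)
  F[0-2] = +2626.5937 N (tension)
  F[1-2] = +1867.4369 N (tension)
  F[1-3] = -656.8045 N (compression)
  F[2-3] = +643.0717 N (tension)
  F[2-4] = +455.2314 N (tension)
  F[3-4] = -856.1202 N (compression)
  F[3-5] = -365.8935 N (compression)
  F[4-5] = +860.2666 N (tension)
  F[4-6] = +135.6589 N (tension)
  F[5-6] = -900.9163 N (compression)
  Rx@0 = -2340.5900 N
  Ry@0 = +1718.3859 N
  Ry@6 = +890.6441 N

135.659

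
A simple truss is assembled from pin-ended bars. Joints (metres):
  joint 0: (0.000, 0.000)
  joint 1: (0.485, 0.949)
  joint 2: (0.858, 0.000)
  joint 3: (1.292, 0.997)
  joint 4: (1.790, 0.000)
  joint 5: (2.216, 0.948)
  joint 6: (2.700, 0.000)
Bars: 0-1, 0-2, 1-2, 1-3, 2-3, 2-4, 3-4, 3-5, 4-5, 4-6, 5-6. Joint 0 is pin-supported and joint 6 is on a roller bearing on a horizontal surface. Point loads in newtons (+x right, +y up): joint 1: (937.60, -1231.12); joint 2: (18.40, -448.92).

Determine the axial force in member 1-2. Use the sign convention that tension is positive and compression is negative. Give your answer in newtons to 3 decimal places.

-346.677

N=7 nodes, M=11 members, R=3 reactions → 2N=14, M+R=14
member 0 (0-1): L=1.0658, (cx,cy)=(0.4551,0.8905)
member 1 (0-2): L=0.8580, (cx,cy)=(1.0000,0.0000)
member 2 (1-2): L=1.0197, (cx,cy)=(0.3658,-0.9307)
member 3 (1-3): L=0.8084, (cx,cy)=(0.9982,0.0594)
member 4 (2-3): L=1.0874, (cx,cy)=(0.3991,0.9169)
member 5 (2-4): L=0.9320, (cx,cy)=(1.0000,0.0000)
member 6 (3-4): L=1.1145, (cx,cy)=(0.4469,-0.8946)
member 7 (3-5): L=0.9253, (cx,cy)=(0.9986,-0.0530)
member 8 (4-5): L=1.0393, (cx,cy)=(0.4099,0.9121)
member 9 (4-6): L=0.9100, (cx,cy)=(1.0000,0.0000)
member 10 (5-6): L=1.0644, (cx,cy)=(0.4547,-0.8906)
solve A·x = −loads:
  F[0-1] = -1108.0766 N (compression)
  F[0-2] = +1460.2613 N (tension)
  F[1-2] = -346.6773 N (compression)
  F[1-3] = -1317.3694 N (compression)
  F[2-3] = +841.5033 N (tension)
  F[2-4] = +979.1764 N (tension)
  F[3-4] = -736.5005 N (compression)
  F[3-5] = -650.9812 N (compression)
  F[4-5] = +722.3453 N (tension)
  F[4-6] = +353.9896 N (tension)
  F[5-6] = -778.4888 N (compression)
  Rx@0 = -956.0000 N
  Ry@0 = +986.6885 N
  Ry@6 = +693.3515 N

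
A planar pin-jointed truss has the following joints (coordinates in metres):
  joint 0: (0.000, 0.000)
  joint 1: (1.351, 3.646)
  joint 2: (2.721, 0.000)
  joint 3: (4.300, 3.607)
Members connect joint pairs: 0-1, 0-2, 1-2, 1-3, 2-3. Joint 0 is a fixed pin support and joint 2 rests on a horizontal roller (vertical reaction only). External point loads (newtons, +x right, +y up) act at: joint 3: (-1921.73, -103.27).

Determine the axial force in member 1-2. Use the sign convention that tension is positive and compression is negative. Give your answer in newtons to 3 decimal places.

N=4 nodes, M=5 members, R=3 reactions → 2N=8, M+R=8
member 0 (0-1): L=3.8883, (cx,cy)=(0.3475,0.9377)
member 1 (0-2): L=2.7210, (cx,cy)=(1.0000,0.0000)
member 2 (1-2): L=3.8949, (cx,cy)=(0.3517,-0.9361)
member 3 (1-3): L=2.9493, (cx,cy)=(0.9999,-0.0132)
member 4 (2-3): L=3.9375, (cx,cy)=(0.4010,0.9161)
solve A·x = −loads:
  F[0-1] = -2652.8294 N (compression)
  F[0-2] = -999.9865 N (compression)
  F[1-2] = +2683.7195 N (tension)
  F[1-3] = -1865.8845 N (compression)
  F[2-3] = -139.6660 N (compression)
  Rx@0 = +1921.7300 N
  Ry@0 = +2487.5475 N
  Ry@2 = -2384.2775 N

2683.719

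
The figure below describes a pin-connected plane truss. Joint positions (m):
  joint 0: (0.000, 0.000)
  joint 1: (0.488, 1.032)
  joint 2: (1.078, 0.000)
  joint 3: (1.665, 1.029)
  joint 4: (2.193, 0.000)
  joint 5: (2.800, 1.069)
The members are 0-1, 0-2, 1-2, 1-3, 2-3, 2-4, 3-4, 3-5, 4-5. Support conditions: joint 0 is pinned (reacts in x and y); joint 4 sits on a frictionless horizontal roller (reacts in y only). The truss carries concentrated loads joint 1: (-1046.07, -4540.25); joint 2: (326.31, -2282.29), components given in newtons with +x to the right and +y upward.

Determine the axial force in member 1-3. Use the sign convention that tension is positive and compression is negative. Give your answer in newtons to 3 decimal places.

N=6 nodes, M=9 members, R=3 reactions → 2N=12, M+R=12
member 0 (0-1): L=1.1416, (cx,cy)=(0.4275,0.9040)
member 1 (0-2): L=1.0780, (cx,cy)=(1.0000,0.0000)
member 2 (1-2): L=1.1887, (cx,cy)=(0.4963,-0.8681)
member 3 (1-3): L=1.1770, (cx,cy)=(1.0000,-0.0025)
member 4 (2-3): L=1.1847, (cx,cy)=(0.4955,0.8686)
member 5 (2-4): L=1.1150, (cx,cy)=(1.0000,0.0000)
member 6 (3-4): L=1.1566, (cx,cy)=(0.4565,-0.8897)
member 7 (3-5): L=1.1357, (cx,cy)=(0.9994,0.0352)
member 8 (4-5): L=1.2293, (cx,cy)=(0.4938,0.8696)
solve A·x = −loads:
  F[0-1] = -5732.8095 N (compression)
  F[0-2] = +1730.9229 N (tension)
  F[1-2] = +745.1159 N (tension)
  F[1-3] = -1774.4347 N (compression)
  F[2-3] = +1882.8150 N (tension)
  F[2-4] = +841.4895 N (tension)
  F[3-4] = -1843.2402 N (compression)
  F[3-5] = -0.0000 N (compression)
  F[4-5] = -0.0000 N (compression)
  Rx@0 = +719.7600 N
  Ry@0 = +5182.5918 N
  Ry@4 = +1639.9482 N

-1774.435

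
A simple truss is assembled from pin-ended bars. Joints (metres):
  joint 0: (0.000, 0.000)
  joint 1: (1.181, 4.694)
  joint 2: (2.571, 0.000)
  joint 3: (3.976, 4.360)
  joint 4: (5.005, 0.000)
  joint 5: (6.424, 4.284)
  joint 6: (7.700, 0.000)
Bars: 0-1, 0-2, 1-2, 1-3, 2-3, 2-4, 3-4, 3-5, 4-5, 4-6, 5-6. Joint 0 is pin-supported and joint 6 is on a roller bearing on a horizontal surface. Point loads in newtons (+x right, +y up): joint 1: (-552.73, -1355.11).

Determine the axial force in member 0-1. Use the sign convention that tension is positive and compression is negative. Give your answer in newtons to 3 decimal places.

-1530.474

N=7 nodes, M=11 members, R=3 reactions → 2N=14, M+R=14
member 0 (0-1): L=4.8403, (cx,cy)=(0.2440,0.9698)
member 1 (0-2): L=2.5710, (cx,cy)=(1.0000,0.0000)
member 2 (1-2): L=4.8955, (cx,cy)=(0.2839,-0.9588)
member 3 (1-3): L=2.8149, (cx,cy)=(0.9929,-0.1187)
member 4 (2-3): L=4.5808, (cx,cy)=(0.3067,0.9518)
member 5 (2-4): L=2.4340, (cx,cy)=(1.0000,0.0000)
member 6 (3-4): L=4.4798, (cx,cy)=(0.2297,-0.9733)
member 7 (3-5): L=2.4492, (cx,cy)=(0.9995,-0.0310)
member 8 (4-5): L=4.5129, (cx,cy)=(0.3144,0.9493)
member 9 (4-6): L=2.6950, (cx,cy)=(1.0000,0.0000)
member 10 (5-6): L=4.4700, (cx,cy)=(0.2855,-0.9584)
solve A·x = −loads:
  F[0-1] = -1530.4735 N (compression)
  F[0-2] = -179.3041 N (compression)
  F[1-2] = +116.4229 N (tension)
  F[1-3] = +147.2880 N (tension)
  F[2-3] = -117.2843 N (compression)
  F[2-4] = -110.2746 N (compression)
  F[3-4] = +130.0903 N (tension)
  F[3-5] = +80.4318 N (tension)
  F[4-5] = -133.3768 N (compression)
  F[4-6] = -38.4551 N (compression)
  F[5-6] = +134.7130 N (tension)
  Rx@0 = +552.7300 N
  Ry@0 = +1484.2178 N
  Ry@6 = -129.1078 N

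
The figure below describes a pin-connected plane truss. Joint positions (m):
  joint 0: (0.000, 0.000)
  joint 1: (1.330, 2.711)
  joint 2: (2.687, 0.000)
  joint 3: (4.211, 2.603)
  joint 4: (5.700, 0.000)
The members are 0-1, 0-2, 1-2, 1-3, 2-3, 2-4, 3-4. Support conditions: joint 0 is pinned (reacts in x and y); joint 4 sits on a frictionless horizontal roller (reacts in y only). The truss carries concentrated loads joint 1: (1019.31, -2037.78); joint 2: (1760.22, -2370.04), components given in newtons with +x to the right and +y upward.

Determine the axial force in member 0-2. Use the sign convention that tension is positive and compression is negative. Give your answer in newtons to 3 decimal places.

3922.758

N=5 nodes, M=7 members, R=3 reactions → 2N=10, M+R=10
member 0 (0-1): L=3.0197, (cx,cy)=(0.4404,0.8978)
member 1 (0-2): L=2.6870, (cx,cy)=(1.0000,0.0000)
member 2 (1-2): L=3.0317, (cx,cy)=(0.4476,-0.8942)
member 3 (1-3): L=2.8830, (cx,cy)=(0.9993,-0.0375)
member 4 (2-3): L=3.0163, (cx,cy)=(0.5053,0.8630)
member 5 (2-4): L=3.0130, (cx,cy)=(1.0000,0.0000)
member 6 (3-4): L=2.9988, (cx,cy)=(0.4965,-0.8680)
solve A·x = −loads:
  F[0-1] = -2595.6202 N (compression)
  F[0-2] = +3922.7583 N (tension)
  F[1-2] = +425.7586 N (tension)
  F[1-3] = -2354.7646 N (compression)
  F[2-3] = +2305.1894 N (tension)
  F[2-4] = +1188.4115 N (tension)
  F[3-4] = -2393.4146 N (compression)
  Rx@0 = -2779.5300 N
  Ry@0 = +2330.2947 N
  Ry@4 = +2077.5253 N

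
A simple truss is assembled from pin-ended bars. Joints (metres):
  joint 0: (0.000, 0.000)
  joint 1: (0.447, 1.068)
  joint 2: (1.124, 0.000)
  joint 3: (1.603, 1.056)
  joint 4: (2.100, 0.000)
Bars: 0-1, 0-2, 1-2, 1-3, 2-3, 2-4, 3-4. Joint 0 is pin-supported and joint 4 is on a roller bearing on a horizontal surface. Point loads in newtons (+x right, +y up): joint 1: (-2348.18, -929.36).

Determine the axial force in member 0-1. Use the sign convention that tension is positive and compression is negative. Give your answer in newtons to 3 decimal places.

-2087.626

N=5 nodes, M=7 members, R=3 reactions → 2N=10, M+R=10
member 0 (0-1): L=1.1578, (cx,cy)=(0.3861,0.9225)
member 1 (0-2): L=1.1240, (cx,cy)=(1.0000,0.0000)
member 2 (1-2): L=1.2645, (cx,cy)=(0.5354,-0.8446)
member 3 (1-3): L=1.1561, (cx,cy)=(0.9999,-0.0104)
member 4 (2-3): L=1.1596, (cx,cy)=(0.4131,0.9107)
member 5 (2-4): L=0.9760, (cx,cy)=(1.0000,0.0000)
member 6 (3-4): L=1.1671, (cx,cy)=(0.4258,-0.9048)
solve A·x = −loads:
  F[0-1] = -2087.6257 N (compression)
  F[0-2] = -1542.1752 N (compression)
  F[1-2] = +1168.4540 N (tension)
  F[1-3] = +916.6452 N (tension)
  F[2-3] = -1083.6622 N (compression)
  F[2-4] = -468.9479 N (compression)
  F[3-4] = +1101.2347 N (tension)
  Rx@0 = +2348.1800 N
  Ry@0 = +1925.7563 N
  Ry@4 = -996.3963 N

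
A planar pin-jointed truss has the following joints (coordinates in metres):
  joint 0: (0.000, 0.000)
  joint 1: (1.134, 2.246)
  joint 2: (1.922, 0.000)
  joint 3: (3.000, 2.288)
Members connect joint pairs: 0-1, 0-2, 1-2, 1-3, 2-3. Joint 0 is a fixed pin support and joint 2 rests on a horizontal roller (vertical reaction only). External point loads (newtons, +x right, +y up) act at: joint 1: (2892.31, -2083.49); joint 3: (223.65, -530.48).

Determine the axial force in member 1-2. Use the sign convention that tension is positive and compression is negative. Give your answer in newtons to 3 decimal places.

-5470.652

N=4 nodes, M=5 members, R=3 reactions → 2N=8, M+R=8
member 0 (0-1): L=2.5160, (cx,cy)=(0.4507,0.8927)
member 1 (0-2): L=1.9220, (cx,cy)=(1.0000,0.0000)
member 2 (1-2): L=2.3802, (cx,cy)=(0.3311,-0.9436)
member 3 (1-3): L=1.8665, (cx,cy)=(0.9997,0.0225)
member 4 (2-3): L=2.5292, (cx,cy)=(0.4262,0.9046)
solve A·x = −loads:
  F[0-1] = +3460.8939 N (tension)
  F[0-2] = +1556.1084 N (tension)
  F[1-2] = -5470.6523 N (compression)
  F[1-3] = +478.7850 N (tension)
  F[2-3] = -598.3207 N (compression)
  Rx@0 = -3115.9600 N
  Ry@0 = -3089.4416 N
  Ry@2 = +5703.4116 N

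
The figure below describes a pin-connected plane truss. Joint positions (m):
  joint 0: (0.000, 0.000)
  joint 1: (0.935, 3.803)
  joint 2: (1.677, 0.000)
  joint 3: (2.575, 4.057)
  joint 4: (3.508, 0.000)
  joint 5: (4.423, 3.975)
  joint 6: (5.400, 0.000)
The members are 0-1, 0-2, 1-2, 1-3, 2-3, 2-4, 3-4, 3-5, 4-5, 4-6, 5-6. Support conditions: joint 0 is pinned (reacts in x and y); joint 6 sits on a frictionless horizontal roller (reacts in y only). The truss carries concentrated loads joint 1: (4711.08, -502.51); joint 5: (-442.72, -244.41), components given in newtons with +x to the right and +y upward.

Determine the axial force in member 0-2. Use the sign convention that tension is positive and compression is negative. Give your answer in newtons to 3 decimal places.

3645.795

N=7 nodes, M=11 members, R=3 reactions → 2N=14, M+R=14
member 0 (0-1): L=3.9163, (cx,cy)=(0.2387,0.9711)
member 1 (0-2): L=1.6770, (cx,cy)=(1.0000,0.0000)
member 2 (1-2): L=3.8747, (cx,cy)=(0.1915,-0.9815)
member 3 (1-3): L=1.6596, (cx,cy)=(0.9882,0.1531)
member 4 (2-3): L=4.1552, (cx,cy)=(0.2161,0.9764)
member 5 (2-4): L=1.8310, (cx,cy)=(1.0000,0.0000)
member 6 (3-4): L=4.1629, (cx,cy)=(0.2241,-0.9746)
member 7 (3-5): L=1.8498, (cx,cy)=(0.9990,-0.0443)
member 8 (4-5): L=4.0790, (cx,cy)=(0.2243,0.9745)
member 9 (4-6): L=1.8920, (cx,cy)=(1.0000,0.0000)
member 10 (5-6): L=4.0933, (cx,cy)=(0.2387,-0.9711)
solve A·x = −loads:
  F[0-1] = +2607.6178 N (tension)
  F[0-2] = +3645.7948 N (tension)
  F[1-2] = -3627.4872 N (compression)
  F[1-3] = -3434.3207 N (compression)
  F[2-3] = +3646.5282 N (tension)
  F[2-4] = +2163.0681 N (tension)
  F[3-4] = -3026.1721 N (compression)
  F[3-5] = -1929.4512 N (compression)
  F[4-5] = +3026.3148 N (tension)
  F[4-6] = +805.9646 N (tension)
  F[5-6] = -3376.7243 N (compression)
  Rx@0 = -4268.3600 N
  Ry@0 = -2532.2092 N
  Ry@6 = +3279.1292 N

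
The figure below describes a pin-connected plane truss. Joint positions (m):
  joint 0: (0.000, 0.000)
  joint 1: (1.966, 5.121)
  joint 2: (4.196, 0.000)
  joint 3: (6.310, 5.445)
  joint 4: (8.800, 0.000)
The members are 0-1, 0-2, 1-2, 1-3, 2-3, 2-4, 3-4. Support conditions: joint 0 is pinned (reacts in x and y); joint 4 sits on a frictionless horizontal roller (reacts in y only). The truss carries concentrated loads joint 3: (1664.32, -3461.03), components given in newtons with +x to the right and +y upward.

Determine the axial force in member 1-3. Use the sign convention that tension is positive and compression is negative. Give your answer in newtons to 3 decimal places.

N=5 nodes, M=7 members, R=3 reactions → 2N=10, M+R=10
member 0 (0-1): L=5.4854, (cx,cy)=(0.3584,0.9336)
member 1 (0-2): L=4.1960, (cx,cy)=(1.0000,0.0000)
member 2 (1-2): L=5.5855, (cx,cy)=(0.3992,-0.9168)
member 3 (1-3): L=4.3561, (cx,cy)=(0.9972,0.0744)
member 4 (2-3): L=5.8410, (cx,cy)=(0.3619,0.9322)
member 5 (2-4): L=4.6040, (cx,cy)=(1.0000,0.0000)
member 6 (3-4): L=5.9873, (cx,cy)=(0.4159,-0.9094)
solve A·x = −loads:
  F[0-1] = +54.0763 N (tension)
  F[0-2] = +1644.9388 N (tension)
  F[1-2] = -51.8035 N (compression)
  F[1-3] = +40.1750 N (tension)
  F[2-3] = +50.9497 N (tension)
  F[2-4] = +1605.8162 N (tension)
  F[3-4] = -3861.2660 N (compression)
  Rx@0 = -1664.3200 N
  Ry@0 = -50.4838 N
  Ry@4 = +3511.5138 N

40.175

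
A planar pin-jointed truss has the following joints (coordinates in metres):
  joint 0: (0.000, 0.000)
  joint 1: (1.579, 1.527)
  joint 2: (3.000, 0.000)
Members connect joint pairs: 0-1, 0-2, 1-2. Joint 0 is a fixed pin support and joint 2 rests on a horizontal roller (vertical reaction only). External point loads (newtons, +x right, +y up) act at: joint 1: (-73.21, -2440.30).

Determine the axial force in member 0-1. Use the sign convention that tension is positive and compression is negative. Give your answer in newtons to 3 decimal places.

N=3 nodes, M=3 members, R=3 reactions → 2N=6, M+R=6
member 0 (0-1): L=2.1966, (cx,cy)=(0.7188,0.6952)
member 1 (0-2): L=3.0000, (cx,cy)=(1.0000,0.0000)
member 2 (1-2): L=2.0859, (cx,cy)=(0.6812,-0.7321)
solve A·x = −loads:
  F[0-1] = -1716.3438 N (compression)
  F[0-2] = +1160.5739 N (tension)
  F[1-2] = -1703.6162 N (compression)
  Rx@0 = +73.2100 N
  Ry@0 = +1193.1527 N
  Ry@2 = +1247.1473 N

-1716.344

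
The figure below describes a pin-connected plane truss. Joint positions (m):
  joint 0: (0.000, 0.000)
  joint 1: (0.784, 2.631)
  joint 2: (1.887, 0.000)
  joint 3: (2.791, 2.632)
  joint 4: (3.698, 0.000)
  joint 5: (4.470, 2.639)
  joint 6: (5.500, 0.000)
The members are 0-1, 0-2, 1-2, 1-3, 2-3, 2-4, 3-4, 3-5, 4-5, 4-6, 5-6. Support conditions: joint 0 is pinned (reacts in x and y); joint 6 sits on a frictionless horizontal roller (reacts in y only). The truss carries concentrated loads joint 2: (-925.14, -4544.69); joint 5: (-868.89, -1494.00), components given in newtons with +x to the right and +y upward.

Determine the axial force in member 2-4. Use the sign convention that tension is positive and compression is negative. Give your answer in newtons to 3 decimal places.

N=7 nodes, M=11 members, R=3 reactions → 2N=14, M+R=14
member 0 (0-1): L=2.7453, (cx,cy)=(0.2856,0.9584)
member 1 (0-2): L=1.8870, (cx,cy)=(1.0000,0.0000)
member 2 (1-2): L=2.8529, (cx,cy)=(0.3866,-0.9222)
member 3 (1-3): L=2.0070, (cx,cy)=(1.0000,0.0005)
member 4 (2-3): L=2.7829, (cx,cy)=(0.3248,0.9458)
member 5 (2-4): L=1.8110, (cx,cy)=(1.0000,0.0000)
member 6 (3-4): L=2.7839, (cx,cy)=(0.3258,-0.9454)
member 7 (3-5): L=1.6790, (cx,cy)=(1.0000,0.0042)
member 8 (4-5): L=2.7496, (cx,cy)=(0.2808,0.9598)
member 9 (4-6): L=1.8020, (cx,cy)=(1.0000,0.0000)
member 10 (5-6): L=2.8329, (cx,cy)=(0.3636,-0.9316)
solve A·x = −loads:
  F[0-1] = -3842.1452 N (compression)
  F[0-2] = -696.8046 N (compression)
  F[1-2] = +3991.2045 N (tension)
  F[1-3] = -2640.3471 N (compression)
  F[2-3] = +913.3968 N (tension)
  F[2-4] = +1474.7502 N (tension)
  F[3-4] = -921.3368 N (compression)
  F[3-5] = -2043.4841 N (compression)
  F[4-5] = +907.5732 N (tension)
  F[4-6] = +919.7588 N (tension)
  F[5-6] = -2529.6780 N (compression)
  Rx@0 = +1794.0300 N
  Ry@0 = +3682.1429 N
  Ry@6 = +2356.5471 N

1474.750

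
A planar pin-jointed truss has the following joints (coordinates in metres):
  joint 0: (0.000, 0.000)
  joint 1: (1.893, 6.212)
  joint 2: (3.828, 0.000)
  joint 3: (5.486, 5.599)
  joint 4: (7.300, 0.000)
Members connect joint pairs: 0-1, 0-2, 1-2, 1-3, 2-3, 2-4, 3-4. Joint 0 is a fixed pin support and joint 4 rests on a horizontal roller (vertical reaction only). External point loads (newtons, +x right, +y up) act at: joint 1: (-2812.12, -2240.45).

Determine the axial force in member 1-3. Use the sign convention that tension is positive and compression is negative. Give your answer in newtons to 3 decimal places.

1085.067

N=5 nodes, M=7 members, R=3 reactions → 2N=10, M+R=10
member 0 (0-1): L=6.4940, (cx,cy)=(0.2915,0.9566)
member 1 (0-2): L=3.8280, (cx,cy)=(1.0000,0.0000)
member 2 (1-2): L=6.5064, (cx,cy)=(0.2974,-0.9548)
member 3 (1-3): L=3.6449, (cx,cy)=(0.9858,-0.1682)
member 4 (2-3): L=5.8393, (cx,cy)=(0.2839,0.9588)
member 5 (2-4): L=3.4720, (cx,cy)=(1.0000,0.0000)
member 6 (3-4): L=5.8855, (cx,cy)=(0.3082,-0.9513)
solve A·x = −loads:
  F[0-1] = -4236.4498 N (compression)
  F[0-2] = -1577.2008 N (compression)
  F[1-2] = +1706.7556 N (tension)
  F[1-3] = +1085.0674 N (tension)
  F[2-3] = -1699.4754 N (compression)
  F[2-4] = -587.0686 N (compression)
  F[3-4] = +1904.7446 N (tension)
  Rx@0 = +2812.1200 N
  Ry@0 = +4052.4661 N
  Ry@4 = -1812.0161 N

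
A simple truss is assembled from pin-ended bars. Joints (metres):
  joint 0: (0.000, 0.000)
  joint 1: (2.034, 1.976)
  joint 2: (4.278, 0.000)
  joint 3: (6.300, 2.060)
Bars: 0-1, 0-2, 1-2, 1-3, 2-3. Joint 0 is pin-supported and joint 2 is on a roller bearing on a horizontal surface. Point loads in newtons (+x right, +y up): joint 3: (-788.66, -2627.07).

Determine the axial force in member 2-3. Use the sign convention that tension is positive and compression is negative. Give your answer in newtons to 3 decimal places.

-3731.491

N=4 nodes, M=5 members, R=3 reactions → 2N=8, M+R=8
member 0 (0-1): L=2.8358, (cx,cy)=(0.7173,0.6968)
member 1 (0-2): L=4.2780, (cx,cy)=(1.0000,0.0000)
member 2 (1-2): L=2.9900, (cx,cy)=(0.7505,-0.6609)
member 3 (1-3): L=4.2668, (cx,cy)=(0.9998,0.0197)
member 4 (2-3): L=2.8865, (cx,cy)=(0.7005,0.7137)
solve A·x = −loads:
  F[0-1] = +1236.9583 N (tension)
  F[0-2] = -1675.8798 N (compression)
  F[1-2] = -1249.8401 N (compression)
  F[1-3] = +1825.5801 N (tension)
  F[2-3] = -3731.4906 N (compression)
  Rx@0 = +788.6600 N
  Ry@0 = -861.9205 N
  Ry@2 = +3488.9905 N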